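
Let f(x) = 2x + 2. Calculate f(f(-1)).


2


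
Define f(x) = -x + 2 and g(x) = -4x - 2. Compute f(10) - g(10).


f(10) = -8
g(10) = -42
Difference = 34

34


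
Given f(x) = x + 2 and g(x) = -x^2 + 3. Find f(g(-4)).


g(-4) = -13
f(-13) = -11

-11


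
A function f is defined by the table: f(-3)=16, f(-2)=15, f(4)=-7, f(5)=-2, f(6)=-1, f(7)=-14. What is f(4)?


Reading from the table at x = 4

-7


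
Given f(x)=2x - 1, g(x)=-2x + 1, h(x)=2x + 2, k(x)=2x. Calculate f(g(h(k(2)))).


-39


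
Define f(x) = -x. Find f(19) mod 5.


f(19) = -19
-19 mod 5 = 1

1


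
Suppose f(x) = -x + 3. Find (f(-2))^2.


f(-2) = 5
(5)^2 = 25

25


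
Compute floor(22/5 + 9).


13


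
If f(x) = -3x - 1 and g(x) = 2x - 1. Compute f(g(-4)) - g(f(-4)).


f(g(-4)) = 26
g(f(-4)) = 21
Difference = 5

5


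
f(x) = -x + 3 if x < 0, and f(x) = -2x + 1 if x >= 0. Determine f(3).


3 satisfies x >= 0
f(3) = -5

-5


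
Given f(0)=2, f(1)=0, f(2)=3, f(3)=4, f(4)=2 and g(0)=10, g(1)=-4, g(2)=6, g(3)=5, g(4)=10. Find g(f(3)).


f(3) = 4
g(4) = 10

10


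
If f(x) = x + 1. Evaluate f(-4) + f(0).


f(-4) = -3
f(0) = 1
Sum = -2

-2


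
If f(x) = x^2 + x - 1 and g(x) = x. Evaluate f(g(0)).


g(0) = 0
f(0) = 1*(0)^2 + 1*(0) - 1 = -1

-1


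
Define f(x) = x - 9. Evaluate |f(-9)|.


18


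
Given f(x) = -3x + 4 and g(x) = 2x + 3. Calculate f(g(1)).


g(1) = 5
f(5) = -11

-11


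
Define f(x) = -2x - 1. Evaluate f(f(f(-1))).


f(-1) = 1
f(1) = -3
f(-3) = 5

5


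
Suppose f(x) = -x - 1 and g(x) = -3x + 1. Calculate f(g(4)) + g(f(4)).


f(g(4)) = 10
g(f(4)) = 16
Sum = 26

26


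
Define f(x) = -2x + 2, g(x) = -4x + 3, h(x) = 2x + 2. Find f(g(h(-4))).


h(-4) = -6
g(-6) = 27
f(27) = -52

-52


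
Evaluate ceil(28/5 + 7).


28/5 = 5.6
5.6 + 7 = 12.6
ceil(12.6) = 13

13


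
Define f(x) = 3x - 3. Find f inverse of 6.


Solve 3x - 3 = 6
x = (6 + 3) / 3 = 3

3


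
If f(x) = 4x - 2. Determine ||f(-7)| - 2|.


f(-7) = -30
|-30| = 30
|30 - 2| = 28

28


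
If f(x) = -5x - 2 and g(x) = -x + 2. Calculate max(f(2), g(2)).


f(2) = -12
g(2) = 0
max = 0

0


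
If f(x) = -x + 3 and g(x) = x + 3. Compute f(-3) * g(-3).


0


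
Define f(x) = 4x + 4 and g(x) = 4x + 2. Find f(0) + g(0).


f(0) = 4
g(0) = 2
Sum = 6

6


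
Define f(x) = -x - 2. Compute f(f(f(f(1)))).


f(1) = -3
f(-3) = 1
f(1) = -3
f(-3) = 1

1


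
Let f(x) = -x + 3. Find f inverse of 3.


Solve -x + 3 = 3
x = (3 - 3) / (-1) = 0

0


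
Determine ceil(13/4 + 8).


13/4 = 3.25
3.25 + 8 = 11.25
ceil(11.25) = 12

12


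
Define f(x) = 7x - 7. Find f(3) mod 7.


f(3) = 14
14 mod 7 = 0

0


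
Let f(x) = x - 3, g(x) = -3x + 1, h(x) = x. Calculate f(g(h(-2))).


4


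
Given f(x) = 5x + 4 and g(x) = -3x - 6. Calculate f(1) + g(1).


0


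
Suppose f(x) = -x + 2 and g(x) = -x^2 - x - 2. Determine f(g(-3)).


g(-3) = -8
f(-8) = 10

10


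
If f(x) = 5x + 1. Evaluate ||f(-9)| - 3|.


f(-9) = -44
|-44| = 44
|44 - 3| = 41

41


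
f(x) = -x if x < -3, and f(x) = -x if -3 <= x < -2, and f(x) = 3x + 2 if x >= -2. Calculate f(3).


3 satisfies x >= -2
f(3) = 11

11


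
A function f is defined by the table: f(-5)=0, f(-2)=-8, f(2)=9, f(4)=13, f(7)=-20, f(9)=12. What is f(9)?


12


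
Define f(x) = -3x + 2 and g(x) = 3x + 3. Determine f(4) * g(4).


f(4) = -10
g(4) = 15
Product = -150

-150


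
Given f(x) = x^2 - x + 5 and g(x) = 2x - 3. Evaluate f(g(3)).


g(3) = 3
f(3) = 1*(3)^2 - 1*(3) + 5 = 11

11


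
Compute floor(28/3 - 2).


28/3 = 9.3333
9.3333 - 2 = 7.3333
floor(7.3333) = 7

7


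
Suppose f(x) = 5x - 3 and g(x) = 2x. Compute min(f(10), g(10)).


f(10) = 47
g(10) = 20
min = 20

20


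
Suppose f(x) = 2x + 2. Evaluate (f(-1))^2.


f(-1) = 0
(0)^2 = 0

0


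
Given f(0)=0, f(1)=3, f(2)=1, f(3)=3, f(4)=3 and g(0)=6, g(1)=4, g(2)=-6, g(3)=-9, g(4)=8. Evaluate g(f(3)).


-9


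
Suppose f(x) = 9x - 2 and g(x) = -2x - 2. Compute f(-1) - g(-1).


f(-1) = -11
g(-1) = 0
Difference = -11

-11


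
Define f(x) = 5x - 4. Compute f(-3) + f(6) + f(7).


f(-3) = -19
f(6) = 26
f(7) = 31
Sum = 38

38


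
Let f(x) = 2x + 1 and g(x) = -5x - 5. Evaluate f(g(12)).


g(12) = -65
f(-65) = -129

-129


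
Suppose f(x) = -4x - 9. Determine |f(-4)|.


f(-4) = 7
|7| = 7

7


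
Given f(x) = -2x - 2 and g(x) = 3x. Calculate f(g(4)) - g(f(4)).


f(g(4)) = -26
g(f(4)) = -30
Difference = 4

4


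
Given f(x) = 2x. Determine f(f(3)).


12


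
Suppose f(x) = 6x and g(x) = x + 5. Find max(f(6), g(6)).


f(6) = 36
g(6) = 11
max = 36

36


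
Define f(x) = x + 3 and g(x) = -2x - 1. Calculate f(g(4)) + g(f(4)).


f(g(4)) = -6
g(f(4)) = -15
Sum = -21

-21


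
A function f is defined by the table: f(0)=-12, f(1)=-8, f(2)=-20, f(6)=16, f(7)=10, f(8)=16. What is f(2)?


Reading from the table at x = 2

-20


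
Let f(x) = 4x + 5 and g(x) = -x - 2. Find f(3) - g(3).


f(3) = 17
g(3) = -5
Difference = 22

22


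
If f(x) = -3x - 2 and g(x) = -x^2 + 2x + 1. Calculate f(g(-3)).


g(-3) = -14
f(-14) = 40

40


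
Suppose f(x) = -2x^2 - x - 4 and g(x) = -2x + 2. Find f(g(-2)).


g(-2) = 6
f(6) = (-2)*(6)^2 - 1*(6) - 4 = -82

-82


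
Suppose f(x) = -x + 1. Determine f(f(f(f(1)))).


f(1) = 0
f(0) = 1
f(1) = 0
f(0) = 1

1


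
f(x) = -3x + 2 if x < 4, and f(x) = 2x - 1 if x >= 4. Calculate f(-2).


-2 satisfies x < 4
f(-2) = 8

8


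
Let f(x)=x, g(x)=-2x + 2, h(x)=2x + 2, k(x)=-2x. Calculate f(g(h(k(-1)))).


k(-1) = 2
h(2) = 6
g(6) = -10
f(-10) = -10

-10


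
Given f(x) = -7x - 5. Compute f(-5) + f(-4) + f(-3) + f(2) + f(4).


f(-5) = 30
f(-4) = 23
f(-3) = 16
f(2) = -19
f(4) = -33
Sum = 17

17


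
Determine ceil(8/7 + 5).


8/7 = 1.1429
1.1429 + 5 = 6.1429
ceil(6.1429) = 7

7


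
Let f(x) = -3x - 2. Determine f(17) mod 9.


f(17) = -53
-53 mod 9 = 1

1


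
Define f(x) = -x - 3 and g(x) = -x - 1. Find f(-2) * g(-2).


f(-2) = -1
g(-2) = 1
Product = -1

-1


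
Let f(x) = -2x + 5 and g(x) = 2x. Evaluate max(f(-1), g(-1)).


7


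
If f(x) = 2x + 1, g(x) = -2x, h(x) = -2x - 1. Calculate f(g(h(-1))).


-3


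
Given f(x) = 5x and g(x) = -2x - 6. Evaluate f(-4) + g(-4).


f(-4) = -20
g(-4) = 2
Sum = -18

-18


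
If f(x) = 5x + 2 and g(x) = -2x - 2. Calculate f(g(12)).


g(12) = -26
f(-26) = -128

-128


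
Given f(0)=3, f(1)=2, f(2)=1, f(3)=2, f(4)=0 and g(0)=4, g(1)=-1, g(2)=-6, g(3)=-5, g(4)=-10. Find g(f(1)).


f(1) = 2
g(2) = -6

-6


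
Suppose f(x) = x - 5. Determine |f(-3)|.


f(-3) = -8
|-8| = 8

8


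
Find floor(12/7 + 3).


12/7 = 1.7143
1.7143 + 3 = 4.7143
floor(4.7143) = 4

4


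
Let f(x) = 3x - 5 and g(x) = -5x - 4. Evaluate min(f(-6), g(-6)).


f(-6) = -23
g(-6) = 26
min = -23

-23


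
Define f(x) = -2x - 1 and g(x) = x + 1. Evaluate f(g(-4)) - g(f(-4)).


f(g(-4)) = 5
g(f(-4)) = 8
Difference = -3

-3


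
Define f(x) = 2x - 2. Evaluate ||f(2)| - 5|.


f(2) = 2
|2| = 2
|2 - 5| = 3

3


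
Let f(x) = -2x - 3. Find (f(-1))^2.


1


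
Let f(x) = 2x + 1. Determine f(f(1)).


f(1) = 3
f(3) = 7

7


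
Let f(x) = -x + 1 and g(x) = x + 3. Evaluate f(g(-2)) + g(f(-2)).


f(g(-2)) = 0
g(f(-2)) = 6
Sum = 6

6


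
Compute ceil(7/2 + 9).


7/2 = 3.5
3.5 + 9 = 12.5
ceil(12.5) = 13

13


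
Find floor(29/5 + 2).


7


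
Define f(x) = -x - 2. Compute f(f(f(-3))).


f(-3) = 1
f(1) = -3
f(-3) = 1

1


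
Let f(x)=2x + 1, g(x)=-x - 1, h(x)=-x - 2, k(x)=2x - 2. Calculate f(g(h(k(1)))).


k(1) = 0
h(0) = -2
g(-2) = 1
f(1) = 3

3


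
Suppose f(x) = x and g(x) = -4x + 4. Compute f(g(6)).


g(6) = -20
f(-20) = -20

-20


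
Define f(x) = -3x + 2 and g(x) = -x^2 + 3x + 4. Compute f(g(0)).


g(0) = 4
f(4) = -10

-10


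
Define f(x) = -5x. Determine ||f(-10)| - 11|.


f(-10) = 50
|50| = 50
|50 - 11| = 39

39


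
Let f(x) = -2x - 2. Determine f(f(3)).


f(3) = -8
f(-8) = 14

14


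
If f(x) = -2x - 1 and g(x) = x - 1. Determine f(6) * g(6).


f(6) = -13
g(6) = 5
Product = -65

-65


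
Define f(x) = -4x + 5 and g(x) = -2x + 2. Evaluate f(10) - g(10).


f(10) = -35
g(10) = -18
Difference = -17

-17


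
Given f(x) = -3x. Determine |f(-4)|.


f(-4) = 12
|12| = 12

12


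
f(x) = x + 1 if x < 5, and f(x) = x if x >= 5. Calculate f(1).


1 satisfies x < 5
f(1) = 2

2


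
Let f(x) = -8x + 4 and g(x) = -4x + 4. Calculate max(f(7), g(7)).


-24


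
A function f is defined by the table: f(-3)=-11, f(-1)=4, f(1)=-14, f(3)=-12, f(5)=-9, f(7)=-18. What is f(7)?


Reading from the table at x = 7

-18


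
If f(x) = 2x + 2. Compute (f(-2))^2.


f(-2) = -2
(-2)^2 = 4

4


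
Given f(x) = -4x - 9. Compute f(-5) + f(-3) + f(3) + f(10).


f(-5) = 11
f(-3) = 3
f(3) = -21
f(10) = -49
Sum = -56

-56


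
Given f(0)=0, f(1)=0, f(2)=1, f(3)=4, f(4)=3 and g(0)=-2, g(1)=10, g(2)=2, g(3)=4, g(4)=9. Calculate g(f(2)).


f(2) = 1
g(1) = 10

10


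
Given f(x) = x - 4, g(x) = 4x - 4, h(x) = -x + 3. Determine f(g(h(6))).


h(6) = -3
g(-3) = -16
f(-16) = -20

-20


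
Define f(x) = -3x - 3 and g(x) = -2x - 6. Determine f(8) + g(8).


f(8) = -27
g(8) = -22
Sum = -49

-49


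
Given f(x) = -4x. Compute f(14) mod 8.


f(14) = -56
-56 mod 8 = 0

0


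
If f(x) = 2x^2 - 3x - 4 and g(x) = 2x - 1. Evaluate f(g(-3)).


g(-3) = -7
f(-7) = 2*(-7)^2 - 3*(-7) - 4 = 115

115


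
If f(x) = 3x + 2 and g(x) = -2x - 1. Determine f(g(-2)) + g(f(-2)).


f(g(-2)) = 11
g(f(-2)) = 7
Sum = 18

18


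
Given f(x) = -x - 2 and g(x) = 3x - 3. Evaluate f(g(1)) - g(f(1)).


f(g(1)) = -2
g(f(1)) = -12
Difference = 10

10


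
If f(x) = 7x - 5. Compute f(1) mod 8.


f(1) = 2
2 mod 8 = 2

2


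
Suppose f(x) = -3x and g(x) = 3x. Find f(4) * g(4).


f(4) = -12
g(4) = 12
Product = -144

-144


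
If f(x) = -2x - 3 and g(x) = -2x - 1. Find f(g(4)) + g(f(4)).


f(g(4)) = 15
g(f(4)) = 21
Sum = 36

36


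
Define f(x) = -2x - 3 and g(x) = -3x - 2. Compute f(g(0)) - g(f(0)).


f(g(0)) = 1
g(f(0)) = 7
Difference = -6

-6


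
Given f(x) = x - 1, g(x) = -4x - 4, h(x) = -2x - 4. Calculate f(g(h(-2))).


h(-2) = 0
g(0) = -4
f(-4) = -5

-5


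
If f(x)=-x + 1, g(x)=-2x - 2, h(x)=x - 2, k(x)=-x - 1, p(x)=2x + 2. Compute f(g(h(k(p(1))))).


-11


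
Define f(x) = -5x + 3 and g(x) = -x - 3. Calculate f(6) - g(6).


f(6) = -27
g(6) = -9
Difference = -18

-18


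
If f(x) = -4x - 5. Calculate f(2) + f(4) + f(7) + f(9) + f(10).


f(2) = -13
f(4) = -21
f(7) = -33
f(9) = -41
f(10) = -45
Sum = -153

-153


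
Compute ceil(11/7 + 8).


10


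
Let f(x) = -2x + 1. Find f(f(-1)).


f(-1) = 3
f(3) = -5

-5


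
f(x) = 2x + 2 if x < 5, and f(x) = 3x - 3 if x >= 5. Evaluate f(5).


5 satisfies x >= 5
f(5) = 12

12


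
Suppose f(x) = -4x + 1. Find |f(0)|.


1


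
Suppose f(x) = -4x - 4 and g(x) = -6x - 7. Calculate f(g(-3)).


-48


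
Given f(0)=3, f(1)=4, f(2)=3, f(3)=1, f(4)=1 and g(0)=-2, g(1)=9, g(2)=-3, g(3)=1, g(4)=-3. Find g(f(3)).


f(3) = 1
g(1) = 9

9


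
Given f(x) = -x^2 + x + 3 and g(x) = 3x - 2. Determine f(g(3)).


g(3) = 7
f(7) = (-1)*(7)^2 + 1*(7) + 3 = -39

-39


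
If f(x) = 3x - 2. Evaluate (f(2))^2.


f(2) = 4
(4)^2 = 16

16


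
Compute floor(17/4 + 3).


17/4 = 4.25
4.25 + 3 = 7.25
floor(7.25) = 7

7


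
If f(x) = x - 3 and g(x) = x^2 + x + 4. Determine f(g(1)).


g(1) = 6
f(6) = 3

3


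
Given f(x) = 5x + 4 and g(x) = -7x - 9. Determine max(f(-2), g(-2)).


f(-2) = -6
g(-2) = 5
max = 5

5


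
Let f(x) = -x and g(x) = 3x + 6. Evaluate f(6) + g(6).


f(6) = -6
g(6) = 24
Sum = 18

18


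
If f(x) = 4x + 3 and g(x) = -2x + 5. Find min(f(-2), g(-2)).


f(-2) = -5
g(-2) = 9
min = -5

-5


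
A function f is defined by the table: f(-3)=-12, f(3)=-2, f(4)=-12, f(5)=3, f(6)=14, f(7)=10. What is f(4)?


Reading from the table at x = 4

-12


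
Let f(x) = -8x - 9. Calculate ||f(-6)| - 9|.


30


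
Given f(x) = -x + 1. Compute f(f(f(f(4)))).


f(4) = -3
f(-3) = 4
f(4) = -3
f(-3) = 4

4


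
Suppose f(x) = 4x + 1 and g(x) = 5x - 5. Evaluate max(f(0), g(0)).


f(0) = 1
g(0) = -5
max = 1

1


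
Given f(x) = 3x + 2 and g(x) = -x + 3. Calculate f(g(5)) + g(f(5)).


f(g(5)) = -4
g(f(5)) = -14
Sum = -18

-18


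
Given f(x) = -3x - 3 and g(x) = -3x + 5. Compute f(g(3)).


g(3) = -4
f(-4) = 9

9


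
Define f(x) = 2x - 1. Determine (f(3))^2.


f(3) = 5
(5)^2 = 25

25


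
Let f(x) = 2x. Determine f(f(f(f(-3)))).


f(-3) = -6
f(-6) = -12
f(-12) = -24
f(-24) = -48

-48


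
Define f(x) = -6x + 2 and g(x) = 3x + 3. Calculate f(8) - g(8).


f(8) = -46
g(8) = 27
Difference = -73

-73


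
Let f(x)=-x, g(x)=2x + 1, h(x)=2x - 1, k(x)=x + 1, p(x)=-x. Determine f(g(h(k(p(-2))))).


p(-2) = 2
k(2) = 3
h(3) = 5
g(5) = 11
f(11) = -11

-11


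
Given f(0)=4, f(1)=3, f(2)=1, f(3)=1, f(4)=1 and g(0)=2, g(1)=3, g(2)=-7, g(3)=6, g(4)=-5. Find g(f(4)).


f(4) = 1
g(1) = 3

3


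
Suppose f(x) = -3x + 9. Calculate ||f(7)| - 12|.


f(7) = -12
|-12| = 12
|12 - 12| = 0

0


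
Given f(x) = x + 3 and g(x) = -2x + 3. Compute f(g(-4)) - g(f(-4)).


f(g(-4)) = 14
g(f(-4)) = 5
Difference = 9

9


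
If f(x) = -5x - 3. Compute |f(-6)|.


f(-6) = 27
|27| = 27

27


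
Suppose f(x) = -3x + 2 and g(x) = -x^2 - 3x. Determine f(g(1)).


g(1) = -4
f(-4) = 14

14


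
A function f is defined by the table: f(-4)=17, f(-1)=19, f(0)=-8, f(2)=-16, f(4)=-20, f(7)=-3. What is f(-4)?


Reading from the table at x = -4

17


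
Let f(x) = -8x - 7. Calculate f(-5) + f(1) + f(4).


-21


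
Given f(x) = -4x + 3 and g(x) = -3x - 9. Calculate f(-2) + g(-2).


f(-2) = 11
g(-2) = -3
Sum = 8

8


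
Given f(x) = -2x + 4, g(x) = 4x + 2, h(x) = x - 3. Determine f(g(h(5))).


-16


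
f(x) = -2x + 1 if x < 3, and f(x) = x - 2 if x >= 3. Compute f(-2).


-2 satisfies x < 3
f(-2) = 5

5


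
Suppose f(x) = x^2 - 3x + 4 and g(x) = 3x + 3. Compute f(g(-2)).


g(-2) = -3
f(-3) = 1*(-3)^2 - 3*(-3) + 4 = 22

22


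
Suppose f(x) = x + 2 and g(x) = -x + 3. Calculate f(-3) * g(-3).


f(-3) = -1
g(-3) = 6
Product = -6

-6


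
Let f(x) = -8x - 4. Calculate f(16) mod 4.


f(16) = -132
-132 mod 4 = 0

0


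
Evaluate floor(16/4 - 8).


16/4 = 4
4 - 8 = -4
floor(-4) = -4

-4


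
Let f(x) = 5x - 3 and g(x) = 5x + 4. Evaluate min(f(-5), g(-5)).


f(-5) = -28
g(-5) = -21
min = -28

-28


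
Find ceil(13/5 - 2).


13/5 = 2.6
2.6 - 2 = 0.6
ceil(0.6) = 1

1


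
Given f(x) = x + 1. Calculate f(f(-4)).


f(-4) = -3
f(-3) = -2

-2


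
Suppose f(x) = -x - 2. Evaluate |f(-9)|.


f(-9) = 7
|7| = 7

7


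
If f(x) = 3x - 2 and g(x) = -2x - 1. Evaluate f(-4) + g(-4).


-7


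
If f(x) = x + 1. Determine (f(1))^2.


f(1) = 2
(2)^2 = 4

4


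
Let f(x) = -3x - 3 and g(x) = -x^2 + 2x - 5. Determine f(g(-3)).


g(-3) = -20
f(-20) = 57

57


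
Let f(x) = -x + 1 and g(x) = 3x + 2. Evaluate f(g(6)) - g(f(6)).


f(g(6)) = -19
g(f(6)) = -13
Difference = -6

-6


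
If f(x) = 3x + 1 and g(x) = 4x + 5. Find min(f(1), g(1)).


4


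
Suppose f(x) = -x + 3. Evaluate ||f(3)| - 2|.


2


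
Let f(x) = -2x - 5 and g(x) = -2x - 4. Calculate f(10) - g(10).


f(10) = -25
g(10) = -24
Difference = -1

-1


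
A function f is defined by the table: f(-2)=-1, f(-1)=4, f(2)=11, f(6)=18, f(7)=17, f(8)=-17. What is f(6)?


Reading from the table at x = 6

18


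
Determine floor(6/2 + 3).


6/2 = 3
3 + 3 = 6
floor(6) = 6

6


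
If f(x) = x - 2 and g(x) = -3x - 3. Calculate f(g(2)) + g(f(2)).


-14


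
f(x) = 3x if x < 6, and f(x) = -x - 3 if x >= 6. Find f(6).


-9


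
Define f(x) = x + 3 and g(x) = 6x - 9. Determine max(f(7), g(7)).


f(7) = 10
g(7) = 33
max = 33

33


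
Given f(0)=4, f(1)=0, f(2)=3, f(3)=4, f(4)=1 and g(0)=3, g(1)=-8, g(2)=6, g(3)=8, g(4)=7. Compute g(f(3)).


f(3) = 4
g(4) = 7

7


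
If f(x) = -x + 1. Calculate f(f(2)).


f(2) = -1
f(-1) = 2

2


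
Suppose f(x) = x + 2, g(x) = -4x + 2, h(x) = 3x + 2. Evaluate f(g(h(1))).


h(1) = 5
g(5) = -18
f(-18) = -16

-16


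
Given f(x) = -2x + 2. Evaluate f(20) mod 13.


1


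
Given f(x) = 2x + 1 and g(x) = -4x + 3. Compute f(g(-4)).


39


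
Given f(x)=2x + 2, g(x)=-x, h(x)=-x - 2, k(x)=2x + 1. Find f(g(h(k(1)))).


12


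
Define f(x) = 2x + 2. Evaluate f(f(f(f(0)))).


f(0) = 2
f(2) = 6
f(6) = 14
f(14) = 30

30


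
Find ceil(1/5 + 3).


1/5 = 0.2
0.2 + 3 = 3.2
ceil(3.2) = 4

4


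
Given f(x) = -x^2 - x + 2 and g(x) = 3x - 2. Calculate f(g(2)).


-18


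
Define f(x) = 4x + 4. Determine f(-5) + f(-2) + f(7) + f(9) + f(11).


f(-5) = -16
f(-2) = -4
f(7) = 32
f(9) = 40
f(11) = 48
Sum = 100

100


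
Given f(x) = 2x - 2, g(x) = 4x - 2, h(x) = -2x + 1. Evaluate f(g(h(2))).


h(2) = -3
g(-3) = -14
f(-14) = -30

-30


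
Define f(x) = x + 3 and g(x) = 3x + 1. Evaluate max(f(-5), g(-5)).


-2


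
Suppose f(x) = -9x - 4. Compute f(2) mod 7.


f(2) = -22
-22 mod 7 = 6

6


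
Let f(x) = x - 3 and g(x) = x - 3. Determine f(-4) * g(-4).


f(-4) = -7
g(-4) = -7
Product = 49

49


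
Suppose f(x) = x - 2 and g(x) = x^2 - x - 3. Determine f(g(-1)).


g(-1) = -1
f(-1) = -3

-3


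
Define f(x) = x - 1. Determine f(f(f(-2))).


f(-2) = -3
f(-3) = -4
f(-4) = -5

-5


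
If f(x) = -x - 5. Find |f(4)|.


f(4) = -9
|-9| = 9

9


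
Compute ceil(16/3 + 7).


16/3 = 5.3333
5.3333 + 7 = 12.3333
ceil(12.3333) = 13

13


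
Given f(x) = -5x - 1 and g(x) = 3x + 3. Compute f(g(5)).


g(5) = 18
f(18) = -91

-91


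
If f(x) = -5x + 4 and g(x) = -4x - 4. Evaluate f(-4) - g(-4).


12


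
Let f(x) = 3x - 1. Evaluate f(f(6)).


f(6) = 17
f(17) = 50

50


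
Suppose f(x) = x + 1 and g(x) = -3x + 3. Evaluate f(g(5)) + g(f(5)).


f(g(5)) = -11
g(f(5)) = -15
Sum = -26

-26


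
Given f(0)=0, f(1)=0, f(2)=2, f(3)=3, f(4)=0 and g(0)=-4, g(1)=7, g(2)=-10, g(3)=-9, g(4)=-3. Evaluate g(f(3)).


f(3) = 3
g(3) = -9

-9


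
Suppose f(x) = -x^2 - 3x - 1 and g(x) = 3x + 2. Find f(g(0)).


g(0) = 2
f(2) = (-1)*(2)^2 - 3*(2) - 1 = -11

-11


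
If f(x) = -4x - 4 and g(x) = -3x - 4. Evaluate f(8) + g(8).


f(8) = -36
g(8) = -28
Sum = -64

-64


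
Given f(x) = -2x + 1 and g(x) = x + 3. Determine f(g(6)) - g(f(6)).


f(g(6)) = -17
g(f(6)) = -8
Difference = -9

-9


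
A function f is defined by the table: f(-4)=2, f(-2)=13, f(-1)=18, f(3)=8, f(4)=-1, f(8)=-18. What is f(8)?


-18


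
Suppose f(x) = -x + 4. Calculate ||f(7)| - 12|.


f(7) = -3
|-3| = 3
|3 - 12| = 9

9


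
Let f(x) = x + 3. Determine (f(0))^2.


f(0) = 3
(3)^2 = 9

9


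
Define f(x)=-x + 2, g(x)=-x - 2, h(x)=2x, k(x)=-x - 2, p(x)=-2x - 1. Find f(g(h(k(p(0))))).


p(0) = -1
k(-1) = -1
h(-1) = -2
g(-2) = 0
f(0) = 2

2


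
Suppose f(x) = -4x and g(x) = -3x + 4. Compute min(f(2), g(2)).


f(2) = -8
g(2) = -2
min = -8

-8


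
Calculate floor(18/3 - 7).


18/3 = 6
6 - 7 = -1
floor(-1) = -1

-1


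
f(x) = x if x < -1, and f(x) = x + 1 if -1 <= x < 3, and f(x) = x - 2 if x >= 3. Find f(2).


2 satisfies -1 <= x < 3
f(2) = 3

3


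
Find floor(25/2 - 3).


25/2 = 12.5
12.5 - 3 = 9.5
floor(9.5) = 9

9


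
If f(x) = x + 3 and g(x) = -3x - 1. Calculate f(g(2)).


g(2) = -7
f(-7) = -4

-4


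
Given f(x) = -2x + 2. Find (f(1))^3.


f(1) = 0
(0)^3 = 0

0


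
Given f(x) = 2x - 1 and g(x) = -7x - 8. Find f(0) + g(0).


f(0) = -1
g(0) = -8
Sum = -9

-9


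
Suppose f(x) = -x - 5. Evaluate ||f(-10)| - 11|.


f(-10) = 5
|5| = 5
|5 - 11| = 6

6


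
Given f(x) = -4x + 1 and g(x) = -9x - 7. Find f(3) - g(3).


f(3) = -11
g(3) = -34
Difference = 23

23


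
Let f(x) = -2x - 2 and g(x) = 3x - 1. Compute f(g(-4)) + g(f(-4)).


f(g(-4)) = 24
g(f(-4)) = 17
Sum = 41

41


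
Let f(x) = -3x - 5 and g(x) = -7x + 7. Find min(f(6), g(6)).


f(6) = -23
g(6) = -35
min = -35

-35


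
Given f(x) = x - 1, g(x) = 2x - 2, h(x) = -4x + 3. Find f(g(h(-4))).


h(-4) = 19
g(19) = 36
f(36) = 35

35


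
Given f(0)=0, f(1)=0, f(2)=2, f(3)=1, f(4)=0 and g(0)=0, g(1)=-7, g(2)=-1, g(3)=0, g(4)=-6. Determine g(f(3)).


f(3) = 1
g(1) = -7

-7


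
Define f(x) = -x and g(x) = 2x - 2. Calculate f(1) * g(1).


f(1) = -1
g(1) = 0
Product = 0

0


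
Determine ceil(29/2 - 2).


29/2 = 14.5
14.5 - 2 = 12.5
ceil(12.5) = 13

13


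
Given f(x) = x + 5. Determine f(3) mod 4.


f(3) = 8
8 mod 4 = 0

0


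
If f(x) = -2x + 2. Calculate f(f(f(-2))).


f(-2) = 6
f(6) = -10
f(-10) = 22

22


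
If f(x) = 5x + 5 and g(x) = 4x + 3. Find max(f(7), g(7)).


f(7) = 40
g(7) = 31
max = 40

40


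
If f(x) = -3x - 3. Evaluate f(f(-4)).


f(-4) = 9
f(9) = -30

-30


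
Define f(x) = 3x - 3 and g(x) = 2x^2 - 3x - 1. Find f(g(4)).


g(4) = 19
f(19) = 54

54


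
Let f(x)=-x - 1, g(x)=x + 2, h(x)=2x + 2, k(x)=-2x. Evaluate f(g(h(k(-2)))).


k(-2) = 4
h(4) = 10
g(10) = 12
f(12) = -13

-13


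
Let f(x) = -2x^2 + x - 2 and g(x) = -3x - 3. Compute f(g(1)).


g(1) = -6
f(-6) = (-2)*(-6)^2 + 1*(-6) - 2 = -80

-80


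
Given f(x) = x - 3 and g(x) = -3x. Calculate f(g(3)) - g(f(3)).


-12


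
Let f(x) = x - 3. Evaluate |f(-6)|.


f(-6) = -9
|-9| = 9

9


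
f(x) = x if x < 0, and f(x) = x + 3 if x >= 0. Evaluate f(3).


3 satisfies x >= 0
f(3) = 6

6


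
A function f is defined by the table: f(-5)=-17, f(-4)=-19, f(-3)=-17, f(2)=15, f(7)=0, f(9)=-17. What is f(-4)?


Reading from the table at x = -4

-19


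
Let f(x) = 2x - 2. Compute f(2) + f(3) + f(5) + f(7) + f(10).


f(2) = 2
f(3) = 4
f(5) = 8
f(7) = 12
f(10) = 18
Sum = 44

44


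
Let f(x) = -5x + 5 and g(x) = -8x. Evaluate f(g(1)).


g(1) = -8
f(-8) = 45

45


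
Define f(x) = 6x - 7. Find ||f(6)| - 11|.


f(6) = 29
|29| = 29
|29 - 11| = 18

18


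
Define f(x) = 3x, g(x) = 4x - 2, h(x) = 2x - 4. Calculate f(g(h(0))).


-54


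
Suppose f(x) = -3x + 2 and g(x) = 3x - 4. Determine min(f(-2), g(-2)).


f(-2) = 8
g(-2) = -10
min = -10

-10


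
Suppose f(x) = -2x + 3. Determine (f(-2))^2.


49


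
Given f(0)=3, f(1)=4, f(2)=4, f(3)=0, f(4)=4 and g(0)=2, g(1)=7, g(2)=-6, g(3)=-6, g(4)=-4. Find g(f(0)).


f(0) = 3
g(3) = -6

-6


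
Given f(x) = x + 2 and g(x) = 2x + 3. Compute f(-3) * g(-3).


f(-3) = -1
g(-3) = -3
Product = 3

3


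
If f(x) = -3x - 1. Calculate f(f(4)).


f(4) = -13
f(-13) = 38

38


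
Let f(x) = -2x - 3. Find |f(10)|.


23


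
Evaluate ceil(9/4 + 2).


9/4 = 2.25
2.25 + 2 = 4.25
ceil(4.25) = 5

5


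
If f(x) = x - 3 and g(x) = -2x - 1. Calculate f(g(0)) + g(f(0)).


f(g(0)) = -4
g(f(0)) = 5
Sum = 1

1


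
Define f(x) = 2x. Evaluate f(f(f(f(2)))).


32


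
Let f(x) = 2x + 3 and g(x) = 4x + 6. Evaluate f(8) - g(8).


-19


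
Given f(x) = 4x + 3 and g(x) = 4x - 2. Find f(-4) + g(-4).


f(-4) = -13
g(-4) = -18
Sum = -31

-31


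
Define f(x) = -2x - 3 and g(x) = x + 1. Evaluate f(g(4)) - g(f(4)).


f(g(4)) = -13
g(f(4)) = -10
Difference = -3

-3


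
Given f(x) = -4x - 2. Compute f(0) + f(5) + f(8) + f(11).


f(0) = -2
f(5) = -22
f(8) = -34
f(11) = -46
Sum = -104

-104


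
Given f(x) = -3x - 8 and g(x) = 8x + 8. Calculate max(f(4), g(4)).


40


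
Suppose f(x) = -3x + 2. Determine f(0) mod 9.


2


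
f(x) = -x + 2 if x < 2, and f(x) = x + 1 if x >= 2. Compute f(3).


3 satisfies x >= 2
f(3) = 4

4


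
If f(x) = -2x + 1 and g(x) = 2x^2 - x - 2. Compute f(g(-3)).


g(-3) = 19
f(19) = -37

-37


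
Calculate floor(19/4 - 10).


19/4 = 4.75
4.75 - 10 = -5.25
floor(-5.25) = -6

-6


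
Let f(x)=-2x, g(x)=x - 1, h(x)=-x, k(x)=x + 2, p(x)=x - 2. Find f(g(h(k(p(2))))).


p(2) = 0
k(0) = 2
h(2) = -2
g(-2) = -3
f(-3) = 6

6


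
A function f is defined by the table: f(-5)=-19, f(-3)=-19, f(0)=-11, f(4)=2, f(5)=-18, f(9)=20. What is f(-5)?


Reading from the table at x = -5

-19


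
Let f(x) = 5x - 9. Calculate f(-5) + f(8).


f(-5) = -34
f(8) = 31
Sum = -3

-3


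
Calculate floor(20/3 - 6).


20/3 = 6.6667
6.6667 - 6 = 0.6667
floor(0.6667) = 0

0


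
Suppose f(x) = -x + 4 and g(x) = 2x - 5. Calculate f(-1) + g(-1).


f(-1) = 5
g(-1) = -7
Sum = -2

-2


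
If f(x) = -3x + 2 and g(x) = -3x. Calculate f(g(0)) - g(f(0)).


f(g(0)) = 2
g(f(0)) = -6
Difference = 8

8


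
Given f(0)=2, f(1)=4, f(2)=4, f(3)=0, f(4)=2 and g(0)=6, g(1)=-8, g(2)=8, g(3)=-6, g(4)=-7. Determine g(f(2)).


f(2) = 4
g(4) = -7

-7


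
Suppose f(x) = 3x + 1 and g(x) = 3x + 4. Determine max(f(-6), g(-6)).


f(-6) = -17
g(-6) = -14
max = -14

-14


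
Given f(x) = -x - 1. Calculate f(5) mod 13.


f(5) = -6
-6 mod 13 = 7

7


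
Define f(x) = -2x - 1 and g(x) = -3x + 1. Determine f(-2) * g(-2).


f(-2) = 3
g(-2) = 7
Product = 21

21


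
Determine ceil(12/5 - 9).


12/5 = 2.4
2.4 - 9 = -6.6
ceil(-6.6) = -6

-6


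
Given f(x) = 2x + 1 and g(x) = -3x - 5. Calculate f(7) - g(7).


f(7) = 15
g(7) = -26
Difference = 41

41


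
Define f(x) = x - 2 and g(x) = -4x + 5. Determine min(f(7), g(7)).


f(7) = 5
g(7) = -23
min = -23

-23


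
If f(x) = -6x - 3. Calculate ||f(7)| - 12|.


33


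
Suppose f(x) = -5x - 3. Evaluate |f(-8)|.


f(-8) = 37
|37| = 37

37


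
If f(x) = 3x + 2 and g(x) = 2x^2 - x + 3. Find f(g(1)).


g(1) = 4
f(4) = 14

14


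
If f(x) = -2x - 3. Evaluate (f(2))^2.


f(2) = -7
(-7)^2 = 49

49


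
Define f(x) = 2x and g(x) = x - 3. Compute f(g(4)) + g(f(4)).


f(g(4)) = 2
g(f(4)) = 5
Sum = 7

7


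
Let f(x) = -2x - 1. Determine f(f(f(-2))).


f(-2) = 3
f(3) = -7
f(-7) = 13

13


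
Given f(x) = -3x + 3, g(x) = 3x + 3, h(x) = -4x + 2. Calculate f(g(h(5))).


h(5) = -18
g(-18) = -51
f(-51) = 156

156


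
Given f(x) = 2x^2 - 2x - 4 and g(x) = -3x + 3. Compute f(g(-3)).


g(-3) = 12
f(12) = 2*(12)^2 - 2*(12) - 4 = 260

260


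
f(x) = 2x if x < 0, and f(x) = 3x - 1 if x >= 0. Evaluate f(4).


11


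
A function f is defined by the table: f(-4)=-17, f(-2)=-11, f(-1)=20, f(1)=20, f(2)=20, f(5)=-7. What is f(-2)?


Reading from the table at x = -2

-11


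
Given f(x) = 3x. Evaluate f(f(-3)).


f(-3) = -9
f(-9) = -27

-27


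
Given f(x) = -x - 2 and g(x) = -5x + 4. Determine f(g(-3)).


g(-3) = 19
f(19) = -21

-21


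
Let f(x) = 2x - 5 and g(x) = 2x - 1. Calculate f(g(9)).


g(9) = 17
f(17) = 29

29


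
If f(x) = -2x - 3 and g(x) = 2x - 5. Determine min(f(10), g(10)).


f(10) = -23
g(10) = 15
min = -23

-23


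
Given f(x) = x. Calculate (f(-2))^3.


-8


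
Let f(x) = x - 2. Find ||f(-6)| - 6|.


f(-6) = -8
|-8| = 8
|8 - 6| = 2

2


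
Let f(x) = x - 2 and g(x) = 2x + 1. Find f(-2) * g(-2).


f(-2) = -4
g(-2) = -3
Product = 12

12


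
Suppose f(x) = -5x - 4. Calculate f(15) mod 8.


f(15) = -79
-79 mod 8 = 1

1


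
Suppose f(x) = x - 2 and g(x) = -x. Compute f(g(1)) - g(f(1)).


f(g(1)) = -3
g(f(1)) = 1
Difference = -4

-4


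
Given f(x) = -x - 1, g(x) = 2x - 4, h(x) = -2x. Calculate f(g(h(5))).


23


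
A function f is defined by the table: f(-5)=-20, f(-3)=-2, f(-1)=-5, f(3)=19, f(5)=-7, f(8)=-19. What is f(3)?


Reading from the table at x = 3

19


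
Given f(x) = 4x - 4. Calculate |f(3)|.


f(3) = 8
|8| = 8

8


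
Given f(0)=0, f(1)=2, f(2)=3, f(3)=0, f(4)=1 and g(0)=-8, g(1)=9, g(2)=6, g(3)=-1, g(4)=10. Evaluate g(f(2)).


-1


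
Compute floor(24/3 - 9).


24/3 = 8
8 - 9 = -1
floor(-1) = -1

-1


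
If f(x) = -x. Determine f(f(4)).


f(4) = -4
f(-4) = 4

4


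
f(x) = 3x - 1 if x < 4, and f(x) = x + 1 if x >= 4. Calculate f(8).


9


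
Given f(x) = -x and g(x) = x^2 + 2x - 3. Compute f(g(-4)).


g(-4) = 5
f(5) = -5

-5


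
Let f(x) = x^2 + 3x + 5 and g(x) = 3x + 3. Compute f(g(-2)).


g(-2) = -3
f(-3) = 1*(-3)^2 + 3*(-3) + 5 = 5

5


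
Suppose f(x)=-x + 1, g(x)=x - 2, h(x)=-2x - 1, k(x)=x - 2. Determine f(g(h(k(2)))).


k(2) = 0
h(0) = -1
g(-1) = -3
f(-3) = 4

4


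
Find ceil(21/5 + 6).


21/5 = 4.2
4.2 + 6 = 10.2
ceil(10.2) = 11

11


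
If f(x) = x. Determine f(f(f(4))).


f(4) = 4
f(4) = 4
f(4) = 4

4


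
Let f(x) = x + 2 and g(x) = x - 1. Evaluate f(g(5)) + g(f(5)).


f(g(5)) = 6
g(f(5)) = 6
Sum = 12

12


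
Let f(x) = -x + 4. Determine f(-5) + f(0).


13


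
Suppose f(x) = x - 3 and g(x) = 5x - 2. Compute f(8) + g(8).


43


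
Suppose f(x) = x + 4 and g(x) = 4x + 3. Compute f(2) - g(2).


f(2) = 6
g(2) = 11
Difference = -5

-5


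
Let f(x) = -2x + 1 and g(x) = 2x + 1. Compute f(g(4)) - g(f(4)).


f(g(4)) = -17
g(f(4)) = -13
Difference = -4

-4


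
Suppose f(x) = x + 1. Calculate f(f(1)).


f(1) = 2
f(2) = 3

3


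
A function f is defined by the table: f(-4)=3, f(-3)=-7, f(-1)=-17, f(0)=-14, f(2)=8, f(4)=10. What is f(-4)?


Reading from the table at x = -4

3


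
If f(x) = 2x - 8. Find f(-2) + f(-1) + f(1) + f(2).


f(-2) = -12
f(-1) = -10
f(1) = -6
f(2) = -4
Sum = -32

-32


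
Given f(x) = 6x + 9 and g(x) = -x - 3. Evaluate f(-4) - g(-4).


f(-4) = -15
g(-4) = 1
Difference = -16

-16


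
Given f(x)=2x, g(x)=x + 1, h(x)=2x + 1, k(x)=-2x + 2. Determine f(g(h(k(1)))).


k(1) = 0
h(0) = 1
g(1) = 2
f(2) = 4

4


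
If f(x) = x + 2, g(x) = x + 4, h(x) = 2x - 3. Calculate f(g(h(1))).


h(1) = -1
g(-1) = 3
f(3) = 5

5


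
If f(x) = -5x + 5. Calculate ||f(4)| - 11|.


f(4) = -15
|-15| = 15
|15 - 11| = 4

4


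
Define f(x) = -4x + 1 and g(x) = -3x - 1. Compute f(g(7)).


g(7) = -22
f(-22) = 89

89


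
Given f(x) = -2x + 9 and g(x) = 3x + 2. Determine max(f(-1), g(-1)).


f(-1) = 11
g(-1) = -1
max = 11

11


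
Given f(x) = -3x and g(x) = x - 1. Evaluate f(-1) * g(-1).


-6


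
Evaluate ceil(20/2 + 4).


20/2 = 10
10 + 4 = 14
ceil(14) = 14

14


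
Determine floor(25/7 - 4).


25/7 = 3.5714
3.5714 - 4 = -0.4286
floor(-0.4286) = -1

-1


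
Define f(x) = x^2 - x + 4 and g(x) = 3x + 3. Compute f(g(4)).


g(4) = 15
f(15) = 1*(15)^2 - 1*(15) + 4 = 214

214


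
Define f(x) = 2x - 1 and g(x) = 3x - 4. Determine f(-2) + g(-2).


f(-2) = -5
g(-2) = -10
Sum = -15

-15


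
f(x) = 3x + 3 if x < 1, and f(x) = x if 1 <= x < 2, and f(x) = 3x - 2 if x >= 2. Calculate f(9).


9 satisfies x >= 2
f(9) = 25

25


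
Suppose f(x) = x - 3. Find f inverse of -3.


Solve x - 3 = -3
x = (-3 + 3) / 1 = 0

0


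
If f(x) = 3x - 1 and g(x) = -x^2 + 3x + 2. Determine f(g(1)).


g(1) = 4
f(4) = 11

11


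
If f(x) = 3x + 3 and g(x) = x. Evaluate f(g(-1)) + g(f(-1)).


f(g(-1)) = 0
g(f(-1)) = 0
Sum = 0

0


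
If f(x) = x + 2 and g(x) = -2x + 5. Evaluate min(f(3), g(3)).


f(3) = 5
g(3) = -1
min = -1

-1


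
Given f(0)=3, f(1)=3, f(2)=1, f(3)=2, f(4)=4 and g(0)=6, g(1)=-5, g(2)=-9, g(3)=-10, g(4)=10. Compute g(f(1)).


f(1) = 3
g(3) = -10

-10


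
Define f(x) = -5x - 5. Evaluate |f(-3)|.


f(-3) = 10
|10| = 10

10


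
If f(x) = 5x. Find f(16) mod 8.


0


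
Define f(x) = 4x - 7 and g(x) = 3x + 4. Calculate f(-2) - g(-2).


f(-2) = -15
g(-2) = -2
Difference = -13

-13


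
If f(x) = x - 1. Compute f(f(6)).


f(6) = 5
f(5) = 4

4


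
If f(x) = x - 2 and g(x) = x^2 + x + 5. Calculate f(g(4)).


g(4) = 25
f(25) = 23

23


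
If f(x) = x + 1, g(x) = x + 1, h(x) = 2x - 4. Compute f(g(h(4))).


h(4) = 4
g(4) = 5
f(5) = 6

6


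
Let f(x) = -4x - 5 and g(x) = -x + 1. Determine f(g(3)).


3


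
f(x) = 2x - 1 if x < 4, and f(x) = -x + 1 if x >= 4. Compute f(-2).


-5


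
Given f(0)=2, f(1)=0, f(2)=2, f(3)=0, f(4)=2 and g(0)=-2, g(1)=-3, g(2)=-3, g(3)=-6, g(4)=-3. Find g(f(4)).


-3


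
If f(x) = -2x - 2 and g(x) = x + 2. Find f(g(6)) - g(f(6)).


f(g(6)) = -18
g(f(6)) = -12
Difference = -6

-6


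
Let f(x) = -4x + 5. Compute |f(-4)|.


f(-4) = 21
|21| = 21

21


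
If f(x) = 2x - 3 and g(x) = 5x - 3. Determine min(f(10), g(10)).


17


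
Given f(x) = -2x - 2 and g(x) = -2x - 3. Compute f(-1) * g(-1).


f(-1) = 0
g(-1) = -1
Product = 0

0


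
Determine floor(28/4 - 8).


-1


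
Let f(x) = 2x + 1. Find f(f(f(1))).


f(1) = 3
f(3) = 7
f(7) = 15

15


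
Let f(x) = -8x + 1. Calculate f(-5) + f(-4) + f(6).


f(-5) = 41
f(-4) = 33
f(6) = -47
Sum = 27

27


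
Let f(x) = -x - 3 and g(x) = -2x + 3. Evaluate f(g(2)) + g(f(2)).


f(g(2)) = -2
g(f(2)) = 13
Sum = 11

11


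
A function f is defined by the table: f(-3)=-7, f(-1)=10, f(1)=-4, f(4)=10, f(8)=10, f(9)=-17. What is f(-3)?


-7


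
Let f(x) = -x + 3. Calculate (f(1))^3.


f(1) = 2
(2)^3 = 8

8


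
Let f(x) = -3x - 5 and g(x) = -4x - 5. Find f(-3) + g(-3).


11


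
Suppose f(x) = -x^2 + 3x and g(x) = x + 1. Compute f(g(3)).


g(3) = 4
f(4) = (-1)*(4)^2 + 3*(4) = -4

-4


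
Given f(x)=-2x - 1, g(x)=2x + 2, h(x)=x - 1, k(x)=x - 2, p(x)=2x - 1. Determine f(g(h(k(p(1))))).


p(1) = 1
k(1) = -1
h(-1) = -2
g(-2) = -2
f(-2) = 3

3


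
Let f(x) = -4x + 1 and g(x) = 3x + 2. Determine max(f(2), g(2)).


f(2) = -7
g(2) = 8
max = 8

8


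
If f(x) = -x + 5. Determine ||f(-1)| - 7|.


f(-1) = 6
|6| = 6
|6 - 7| = 1

1


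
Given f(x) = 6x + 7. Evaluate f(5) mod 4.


f(5) = 37
37 mod 4 = 1

1


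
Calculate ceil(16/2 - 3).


16/2 = 8
8 - 3 = 5
ceil(5) = 5

5


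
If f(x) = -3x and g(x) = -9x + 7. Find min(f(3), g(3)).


f(3) = -9
g(3) = -20
min = -20

-20


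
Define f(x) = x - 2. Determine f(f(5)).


f(5) = 3
f(3) = 1

1


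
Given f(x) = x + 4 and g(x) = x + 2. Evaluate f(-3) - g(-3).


f(-3) = 1
g(-3) = -1
Difference = 2

2


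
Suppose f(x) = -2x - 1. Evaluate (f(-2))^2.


f(-2) = 3
(3)^2 = 9

9


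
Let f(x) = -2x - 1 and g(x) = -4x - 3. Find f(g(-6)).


g(-6) = 21
f(21) = -43

-43


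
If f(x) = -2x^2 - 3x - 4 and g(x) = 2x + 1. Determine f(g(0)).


-9


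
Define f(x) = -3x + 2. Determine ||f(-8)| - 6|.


f(-8) = 26
|26| = 26
|26 - 6| = 20

20


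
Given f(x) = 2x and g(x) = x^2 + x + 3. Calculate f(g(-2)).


g(-2) = 5
f(5) = 10

10


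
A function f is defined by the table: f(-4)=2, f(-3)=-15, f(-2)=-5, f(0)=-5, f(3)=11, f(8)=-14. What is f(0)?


Reading from the table at x = 0

-5


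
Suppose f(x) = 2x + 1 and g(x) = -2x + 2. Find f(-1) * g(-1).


f(-1) = -1
g(-1) = 4
Product = -4

-4


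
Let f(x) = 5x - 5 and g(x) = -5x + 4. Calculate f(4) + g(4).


-1


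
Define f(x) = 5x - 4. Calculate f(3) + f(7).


f(3) = 11
f(7) = 31
Sum = 42

42


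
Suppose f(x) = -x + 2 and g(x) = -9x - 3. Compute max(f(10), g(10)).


f(10) = -8
g(10) = -93
max = -8

-8


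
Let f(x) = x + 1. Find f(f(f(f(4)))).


f(4) = 5
f(5) = 6
f(6) = 7
f(7) = 8

8


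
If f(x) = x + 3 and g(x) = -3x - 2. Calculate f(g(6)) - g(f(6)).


f(g(6)) = -17
g(f(6)) = -29
Difference = 12

12


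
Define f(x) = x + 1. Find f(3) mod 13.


f(3) = 4
4 mod 13 = 4

4


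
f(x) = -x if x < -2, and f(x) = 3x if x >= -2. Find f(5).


15


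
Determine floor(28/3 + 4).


28/3 = 9.3333
9.3333 + 4 = 13.3333
floor(13.3333) = 13

13


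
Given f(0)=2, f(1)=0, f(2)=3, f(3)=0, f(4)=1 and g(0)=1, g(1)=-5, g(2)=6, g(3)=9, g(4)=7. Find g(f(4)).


f(4) = 1
g(1) = -5

-5


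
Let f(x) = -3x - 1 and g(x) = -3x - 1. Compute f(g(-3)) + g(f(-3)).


f(g(-3)) = -25
g(f(-3)) = -25
Sum = -50

-50


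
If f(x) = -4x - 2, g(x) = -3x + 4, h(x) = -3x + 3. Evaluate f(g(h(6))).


h(6) = -15
g(-15) = 49
f(49) = -198

-198


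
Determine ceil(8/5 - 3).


8/5 = 1.6
1.6 - 3 = -1.4
ceil(-1.4) = -1

-1


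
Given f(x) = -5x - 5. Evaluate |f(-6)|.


f(-6) = 25
|25| = 25

25


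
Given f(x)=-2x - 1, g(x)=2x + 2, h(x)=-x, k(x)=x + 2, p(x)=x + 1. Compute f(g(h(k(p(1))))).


p(1) = 2
k(2) = 4
h(4) = -4
g(-4) = -6
f(-6) = 11

11


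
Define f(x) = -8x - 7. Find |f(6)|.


f(6) = -55
|-55| = 55

55


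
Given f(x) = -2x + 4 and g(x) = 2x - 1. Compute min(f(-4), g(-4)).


f(-4) = 12
g(-4) = -9
min = -9

-9


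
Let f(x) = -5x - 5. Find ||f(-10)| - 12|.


f(-10) = 45
|45| = 45
|45 - 12| = 33

33


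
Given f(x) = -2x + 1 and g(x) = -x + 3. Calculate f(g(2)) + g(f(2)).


f(g(2)) = -1
g(f(2)) = 6
Sum = 5

5


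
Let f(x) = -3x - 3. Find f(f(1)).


f(1) = -6
f(-6) = 15

15


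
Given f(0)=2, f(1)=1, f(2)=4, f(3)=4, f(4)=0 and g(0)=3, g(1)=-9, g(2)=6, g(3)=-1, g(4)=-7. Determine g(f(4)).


f(4) = 0
g(0) = 3

3


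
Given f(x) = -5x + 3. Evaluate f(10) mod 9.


f(10) = -47
-47 mod 9 = 7

7


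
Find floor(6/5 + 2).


6/5 = 1.2
1.2 + 2 = 3.2
floor(3.2) = 3

3


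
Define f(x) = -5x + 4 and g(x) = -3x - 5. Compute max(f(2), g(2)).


f(2) = -6
g(2) = -11
max = -6

-6


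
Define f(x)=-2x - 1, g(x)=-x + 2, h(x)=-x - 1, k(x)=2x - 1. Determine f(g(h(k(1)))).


-9


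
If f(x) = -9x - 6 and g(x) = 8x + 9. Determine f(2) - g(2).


f(2) = -24
g(2) = 25
Difference = -49

-49


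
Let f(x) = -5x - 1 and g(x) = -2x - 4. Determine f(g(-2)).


g(-2) = 0
f(0) = -1

-1


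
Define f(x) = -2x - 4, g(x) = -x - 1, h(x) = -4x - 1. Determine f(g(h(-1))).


h(-1) = 3
g(3) = -4
f(-4) = 4

4


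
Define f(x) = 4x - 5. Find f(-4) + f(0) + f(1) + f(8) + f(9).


f(-4) = -21
f(0) = -5
f(1) = -1
f(8) = 27
f(9) = 31
Sum = 31

31


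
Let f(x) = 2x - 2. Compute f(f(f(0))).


-14


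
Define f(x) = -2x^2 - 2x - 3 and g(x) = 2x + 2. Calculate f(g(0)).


g(0) = 2
f(2) = (-2)*(2)^2 - 2*(2) - 3 = -15

-15


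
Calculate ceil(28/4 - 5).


28/4 = 7
7 - 5 = 2
ceil(2) = 2

2


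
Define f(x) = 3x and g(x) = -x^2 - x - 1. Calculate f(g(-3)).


g(-3) = -7
f(-7) = -21

-21


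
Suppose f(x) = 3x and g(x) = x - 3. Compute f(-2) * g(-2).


30


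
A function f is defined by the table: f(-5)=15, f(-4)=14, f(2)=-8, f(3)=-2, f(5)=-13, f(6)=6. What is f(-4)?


Reading from the table at x = -4

14


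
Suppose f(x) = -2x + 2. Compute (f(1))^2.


f(1) = 0
(0)^2 = 0

0


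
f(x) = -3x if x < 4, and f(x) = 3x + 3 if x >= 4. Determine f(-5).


-5 satisfies x < 4
f(-5) = 15

15
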